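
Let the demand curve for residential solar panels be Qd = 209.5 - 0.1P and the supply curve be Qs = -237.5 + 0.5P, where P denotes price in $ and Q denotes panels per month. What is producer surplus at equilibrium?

The market clears where 209.5 - 0.1P = -237.5 + 0.5P. Rearranging, 0.6P = 447, hence P* = 745.
From the demand curve, Q* = 209.5 - 0.1(745) = 135.
Supply choke price (Qs = 0): P = 475. Producer surplus = ½ × (745 - 475) × 135 = 18225.

Producer surplus = 18225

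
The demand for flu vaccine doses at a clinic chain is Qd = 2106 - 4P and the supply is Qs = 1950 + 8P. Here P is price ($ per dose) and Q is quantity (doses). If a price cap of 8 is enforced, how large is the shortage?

With P fixed at 8, quantity demanded is 2074 and quantity supplied is 2014.
Shortage = Qd - Qs = 2074 - 2014 = 60.

Shortage = 60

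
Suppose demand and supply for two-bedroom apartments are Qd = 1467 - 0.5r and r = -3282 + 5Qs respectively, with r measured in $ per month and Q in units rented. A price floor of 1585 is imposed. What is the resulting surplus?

Inverting to quantity form: Qs = 656.4 + 0.2r.
Evaluating both curves at the floor price 1585 gives Qd = 674.5, Qs = 973.4.
Surplus = Qs - Qd = 973.4 - 674.5 = 298.9.

Surplus = 298.9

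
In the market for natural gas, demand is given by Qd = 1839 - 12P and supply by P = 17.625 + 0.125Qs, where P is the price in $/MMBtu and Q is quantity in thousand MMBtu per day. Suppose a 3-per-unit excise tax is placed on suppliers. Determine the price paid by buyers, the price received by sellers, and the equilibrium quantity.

P_b = 100.2, P_s = 97.2, Q = 636.6

In direct form, Qs = -141 + 8P.
The tax drives a wedge P_b - P_s = 3. Substituting P_s = P_b - 3 into supply: Qs = -165 + 8P_b.
Set Qd = Qs: 1839 - 12P_b = -165 + 8P_b, so 2004 = 20P_b and P_b = 100.2.
So P_s = 97.2 and the quantity traded is Q = 1839 - 12(100.2) = 636.6.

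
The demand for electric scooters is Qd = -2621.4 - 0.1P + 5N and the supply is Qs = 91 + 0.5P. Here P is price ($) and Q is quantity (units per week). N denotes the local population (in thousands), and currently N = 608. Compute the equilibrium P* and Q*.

With N = 608, demand is Qd = 418.6 - 0.1P.
At equilibrium Qd = Qs, so 418.6 - 0.1P = 91 + 0.5P; collecting terms, 327.6 = 0.6P and P* = 546.
From the demand curve, Q* = 418.6 - 0.1(546) = 364.

P* = 546, Q* = 364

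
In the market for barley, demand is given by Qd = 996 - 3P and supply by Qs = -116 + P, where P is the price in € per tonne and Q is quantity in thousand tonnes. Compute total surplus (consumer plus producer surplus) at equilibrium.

The market clears where 996 - 3P = -116 + P. Rearranging, 4P = 1112, hence P* = 278.
Substitute back: Q* = 996 - 3(278) = 162.
Demand choke price = 332; supply choke price = 116. CS = ½(332 - 278)(162) = 4374; PS = ½(278 - 116)(162) = 13122. Total surplus = 17496.

Total surplus = 17496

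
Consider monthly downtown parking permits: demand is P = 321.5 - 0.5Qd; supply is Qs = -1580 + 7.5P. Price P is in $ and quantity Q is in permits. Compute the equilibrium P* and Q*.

In direct form, Qd = 643 - 2P.
The market clears where 643 - 2P = -1580 + 7.5P. Rearranging, 9.5P = 2223, hence P* = 234.
From the demand curve, Q* = 643 - 2(234) = 175.

P* = 234, Q* = 175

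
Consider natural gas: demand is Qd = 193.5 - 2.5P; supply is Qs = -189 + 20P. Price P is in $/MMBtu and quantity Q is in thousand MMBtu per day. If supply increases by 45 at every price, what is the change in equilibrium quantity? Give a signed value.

The market clears where 193.5 - 2.5P = -189 + 20P. Rearranging, 22.5P = 382.5, hence P* = 17.
Then Q* = 193.5 - 2.5(17) = 151.
After the shift, supply is Qs = -144 + 20P.
The new intersection has 337.5 = 22.5P, i.e. P = 15, Q = 156.
ΔQ = 156 - 151 = 5.

ΔQ = 5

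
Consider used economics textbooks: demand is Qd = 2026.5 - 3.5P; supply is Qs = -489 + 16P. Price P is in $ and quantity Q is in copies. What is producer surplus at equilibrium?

Producer surplus = 77519.53125

At equilibrium Qd = Qs, so 2026.5 - 3.5P = -489 + 16P; collecting terms, 2515.5 = 19.5P and P* = 129.
Substitute back: Q* = 2026.5 - 3.5(129) = 1575.
Supply choke price (Qs = 0): P = 30.5625. Producer surplus = ½ × (129 - 30.5625) × 1575 = 77519.53125.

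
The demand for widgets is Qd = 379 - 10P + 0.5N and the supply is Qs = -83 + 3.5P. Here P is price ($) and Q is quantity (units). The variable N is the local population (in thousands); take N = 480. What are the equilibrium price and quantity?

P* = 52, Q* = 99

With N = 480, demand is Qd = 619 - 10P.
Equating demand and supply, 619 - 10P = -83 + 3.5P gives 13.5P = 702, so P* = 52.
Substitute back: Q* = 619 - 10(52) = 99.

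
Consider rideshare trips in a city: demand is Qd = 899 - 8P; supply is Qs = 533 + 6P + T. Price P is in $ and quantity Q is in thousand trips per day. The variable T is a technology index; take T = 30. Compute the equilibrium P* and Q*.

With T = 30, supply is Qs = 563 + 6P.
At equilibrium Qd = Qs, so 899 - 8P = 563 + 6P; collecting terms, 336 = 14P and P* = 24.
Substitute back: Q* = 899 - 8(24) = 707.

P* = 24, Q* = 707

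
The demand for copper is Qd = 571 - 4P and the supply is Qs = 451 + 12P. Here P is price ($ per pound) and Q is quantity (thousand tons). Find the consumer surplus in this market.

Consumer surplus = 36585.125

The market clears where 571 - 4P = 451 + 12P. Rearranging, 16P = 120, hence P* = 7.5.
From the demand curve, Q* = 571 - 4(7.5) = 541.
Demand choke price (Qd = 0): P = 571/4 = 142.75. Consumer surplus = ½ × (142.75 - 7.5) × 541 = 36585.125.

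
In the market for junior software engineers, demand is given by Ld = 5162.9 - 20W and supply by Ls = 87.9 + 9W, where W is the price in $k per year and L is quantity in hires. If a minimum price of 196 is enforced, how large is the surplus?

Evaluating both curves at the floor price 196 gives Ld = 1242.9, Ls = 1851.9.
Surplus = Ls - Ld = 1851.9 - 1242.9 = 609.

Surplus = 609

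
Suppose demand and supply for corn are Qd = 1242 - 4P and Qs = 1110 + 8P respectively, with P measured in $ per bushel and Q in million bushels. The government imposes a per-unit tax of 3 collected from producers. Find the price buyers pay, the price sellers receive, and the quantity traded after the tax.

P_b = 13, P_s = 10, Q = 1190

Producers keep P_s = P_b - 3 per unit, so supply in terms of the buyer price is Qs = 1086 + 8P_b.
Market clearing requires 1242 - 4P_b = 1086 + 8P_b; hence 156 = 12P_b and P_b = 13.
Then P_s = 13 - 3 = 10 and Q = 1242 - 4(13) = 1190.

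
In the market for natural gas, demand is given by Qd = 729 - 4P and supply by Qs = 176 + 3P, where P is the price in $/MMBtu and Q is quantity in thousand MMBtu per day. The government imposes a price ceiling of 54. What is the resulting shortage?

Shortage = 175

With P fixed at 54, quantity demanded is 513 and quantity supplied is 338.
Shortage = Qd - Qs = 513 - 338 = 175.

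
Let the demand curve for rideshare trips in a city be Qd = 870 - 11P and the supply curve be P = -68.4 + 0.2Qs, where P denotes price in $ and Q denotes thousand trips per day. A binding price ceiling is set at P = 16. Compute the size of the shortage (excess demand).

Rewriting in direct form: Qs = 342 + 5P.
With P fixed at 16, quantity demanded is 694 and quantity supplied is 422.
Shortage = Qd - Qs = 694 - 422 = 272.

Shortage = 272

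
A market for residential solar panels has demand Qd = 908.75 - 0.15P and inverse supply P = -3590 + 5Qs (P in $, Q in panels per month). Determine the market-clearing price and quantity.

P* = 545, Q* = 827

Solving each curve for Q: Qs = 718 + 0.2P.
The market clears where 908.75 - 0.15P = 718 + 0.2P. Rearranging, 0.35P = 190.75, hence P* = 545.
Then Q* = 908.75 - 0.15(545) = 827.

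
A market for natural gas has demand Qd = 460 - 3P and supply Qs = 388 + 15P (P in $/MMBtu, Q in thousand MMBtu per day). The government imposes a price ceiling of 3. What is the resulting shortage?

Shortage = 18

At P = 3: Qd = 451 and Qs = 433.
Shortage = Qd - Qs = 451 - 433 = 18.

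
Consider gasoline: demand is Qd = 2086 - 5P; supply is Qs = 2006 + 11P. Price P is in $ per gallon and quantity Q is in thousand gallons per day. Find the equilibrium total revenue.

At equilibrium Qd = Qs, so 2086 - 5P = 2006 + 11P; collecting terms, 80 = 16P and P* = 5.
Substitute back: Q* = 2086 - 5(5) = 2061.
Total revenue = P* × Q* = 5 × 2061 = 10305.

Total revenue = 10305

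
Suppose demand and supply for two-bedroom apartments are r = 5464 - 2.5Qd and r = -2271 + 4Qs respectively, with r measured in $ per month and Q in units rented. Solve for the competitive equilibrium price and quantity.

In direct form, Qd = 2185.6 - 0.4r and Qs = 567.75 + 0.25r.
Set Qd = Qs: 2185.6 - 0.4r = 567.75 + 0.25r, so 1617.85 = 0.65r and r* = 2489.
Substitute back: Q* = 2185.6 - 0.4(2489) = 1190.

r* = 2489, Q* = 1190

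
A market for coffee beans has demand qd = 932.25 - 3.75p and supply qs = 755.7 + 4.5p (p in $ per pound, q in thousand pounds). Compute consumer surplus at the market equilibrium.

Consumer surplus = 96787.2

Equating demand and supply, 932.25 - 3.75p = 755.7 + 4.5p gives 8.25p = 176.55, so p* = 21.4.
From the demand curve, q* = 932.25 - 3.75(21.4) = 852.
Demand choke price (qd = 0): p = 932.25/3.75 = 248.6. Consumer surplus = ½ × (248.6 - 21.4) × 852 = 96787.2.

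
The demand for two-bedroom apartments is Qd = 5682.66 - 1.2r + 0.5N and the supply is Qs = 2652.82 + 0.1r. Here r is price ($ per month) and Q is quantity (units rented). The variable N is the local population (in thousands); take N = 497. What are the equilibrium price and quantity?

r* = 2521.8, Q* = 2905

With N = 497, demand is Qd = 5931.16 - 1.2r.
At equilibrium Qd = Qs, so 5931.16 - 1.2r = 2652.82 + 0.1r; collecting terms, 3278.34 = 1.3r and r* = 2521.8.
Plugging r* into demand: Q* = 5931.16 - 1.2(2521.8) = 2905.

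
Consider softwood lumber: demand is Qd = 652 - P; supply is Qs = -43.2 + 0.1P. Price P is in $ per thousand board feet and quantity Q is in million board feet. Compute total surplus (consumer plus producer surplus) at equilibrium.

Total surplus = 2200

At equilibrium Qd = Qs, so 652 - P = -43.2 + 0.1P; collecting terms, 695.2 = 1.1P and P* = 632.
Substitute back: Q* = 652 - 632 = 20.
Demand choke price = 652; supply choke price = 432. CS = ½(652 - 632)(20) = 200; PS = ½(632 - 432)(20) = 2000. Total surplus = 2200.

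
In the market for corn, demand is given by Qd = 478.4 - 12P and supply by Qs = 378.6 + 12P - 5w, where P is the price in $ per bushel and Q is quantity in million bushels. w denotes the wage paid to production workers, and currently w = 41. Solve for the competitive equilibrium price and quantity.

With w = 41, supply is Qs = 173.6 + 12P.
Equating demand and supply, 478.4 - 12P = 173.6 + 12P gives 24P = 304.8, so P* = 12.7.
Plugging P* into demand: Q* = 478.4 - 12(12.7) = 326.

P* = 12.7, Q* = 326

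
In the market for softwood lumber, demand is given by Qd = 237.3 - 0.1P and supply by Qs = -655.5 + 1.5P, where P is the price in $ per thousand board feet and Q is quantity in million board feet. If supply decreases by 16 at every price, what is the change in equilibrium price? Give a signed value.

ΔP = 10

Set Qd = Qs: 237.3 - 0.1P = -655.5 + 1.5P, so 892.8 = 1.6P and P* = 558.
From the demand curve, Q* = 237.3 - 0.1(558) = 181.5.
After the shift, supply is Qs = -671.5 + 1.5P.
Re-solving, 1.6P = 908.8 gives P = 568 and Q = 180.5.
ΔP = 568 - 558 = 10.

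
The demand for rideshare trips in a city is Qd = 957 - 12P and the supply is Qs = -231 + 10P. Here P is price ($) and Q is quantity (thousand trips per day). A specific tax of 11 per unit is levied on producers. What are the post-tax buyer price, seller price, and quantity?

P_b = 59, P_s = 48, Q = 249

With a tax of 11 on producers, they supply based on the net price P_s = P_b - 11, so Qs = -341 + 10P_b.
Market clearing requires 957 - 12P_b = -341 + 10P_b; hence 1298 = 22P_b and P_b = 59.
So P_s = 48 and the quantity traded is Q = 957 - 12(59) = 249.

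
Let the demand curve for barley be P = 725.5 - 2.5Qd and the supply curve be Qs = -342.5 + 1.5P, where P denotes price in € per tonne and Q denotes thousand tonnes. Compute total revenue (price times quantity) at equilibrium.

Solving each curve for Q: Qd = 290.2 - 0.4P.
At equilibrium Qd = Qs, so 290.2 - 0.4P = -342.5 + 1.5P; collecting terms, 632.7 = 1.9P and P* = 333.
Then Q* = 290.2 - 0.4(333) = 157.
Total revenue = P* × Q* = 333 × 157 = 52281.

Total revenue = 52281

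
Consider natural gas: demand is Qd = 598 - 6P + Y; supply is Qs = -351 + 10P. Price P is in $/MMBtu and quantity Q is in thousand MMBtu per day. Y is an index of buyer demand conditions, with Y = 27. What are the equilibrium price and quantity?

With Y = 27, demand is Qd = 625 - 6P.
At equilibrium Qd = Qs, so 625 - 6P = -351 + 10P; collecting terms, 976 = 16P and P* = 61.
Then Q* = 625 - 6(61) = 259.

P* = 61, Q* = 259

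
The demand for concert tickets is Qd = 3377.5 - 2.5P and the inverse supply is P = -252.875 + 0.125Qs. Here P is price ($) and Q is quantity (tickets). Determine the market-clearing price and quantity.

P* = 129, Q* = 3055

Inverting to quantity form: Qs = 2023 + 8P.
Set Qd = Qs: 3377.5 - 2.5P = 2023 + 8P, so 1354.5 = 10.5P and P* = 129.
Then Q* = 3377.5 - 2.5(129) = 3055.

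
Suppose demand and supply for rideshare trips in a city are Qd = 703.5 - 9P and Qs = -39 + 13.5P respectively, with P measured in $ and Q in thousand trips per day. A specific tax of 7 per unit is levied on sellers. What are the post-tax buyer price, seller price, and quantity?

P_b = 37.2, P_s = 30.2, Q = 368.7

Sellers keep P_s = P_b - 7 per unit, so supply in terms of the buyer price is Qs = -133.5 + 13.5P_b.
Set Qd = Qs: 703.5 - 9P_b = -133.5 + 13.5P_b, so 837 = 22.5P_b and P_b = 37.2.
So P_s = 30.2 and the quantity traded is Q = 703.5 - 9(37.2) = 368.7.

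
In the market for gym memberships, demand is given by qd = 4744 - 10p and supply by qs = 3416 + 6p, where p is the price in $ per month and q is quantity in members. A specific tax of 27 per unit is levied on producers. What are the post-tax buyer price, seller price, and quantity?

p_b = 93.125, p_s = 66.125, q = 3812.75

Producers keep p_s = p_b - 27 per unit, so supply in terms of the buyer price is qs = 3254 + 6p_b.
Market clearing requires 4744 - 10p_b = 3254 + 6p_b; hence 1490 = 16p_b and p_b = 93.125.
Then p_s = 93.125 - 27 = 66.125 and q = 4744 - 10(93.125) = 3812.75.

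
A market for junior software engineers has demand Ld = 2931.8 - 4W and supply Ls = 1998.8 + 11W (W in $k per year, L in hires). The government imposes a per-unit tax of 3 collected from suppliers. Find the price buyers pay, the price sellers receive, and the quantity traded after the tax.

With a tax of 3 on suppliers, they supply based on the net price W_s = W_b - 3, so Ls = 1965.8 + 11W_b.
Market clearing requires 2931.8 - 4W_b = 1965.8 + 11W_b; hence 966 = 15W_b and W_b = 64.4.
Then W_s = 64.4 - 3 = 61.4 and L = 2931.8 - 4(64.4) = 2674.2.

W_b = 64.4, W_s = 61.4, L = 2674.2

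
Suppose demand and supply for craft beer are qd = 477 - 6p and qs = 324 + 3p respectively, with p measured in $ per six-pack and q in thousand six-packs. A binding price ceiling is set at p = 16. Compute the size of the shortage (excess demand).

Shortage = 9

Evaluating both curves at the ceiling price 16 gives qd = 381, qs = 372.
Shortage = qd - qs = 381 - 372 = 9.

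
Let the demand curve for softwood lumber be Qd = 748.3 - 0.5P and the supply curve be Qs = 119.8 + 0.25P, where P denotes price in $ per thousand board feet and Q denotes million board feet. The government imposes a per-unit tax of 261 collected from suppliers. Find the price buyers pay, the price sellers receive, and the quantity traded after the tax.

The tax drives a wedge P_b - P_s = 261. Substituting P_s = P_b - 261 into supply: Qs = 54.55 + 0.25P_b.
Equate demand and the shifted supply: 748.3 - 0.5P_b = 54.55 + 0.25P_b, giving 0.75P_b = 693.75, so P_b = 925.
Then P_s = 925 - 261 = 664 and Q = 748.3 - 0.5(925) = 285.8.

P_b = 925, P_s = 664, Q = 285.8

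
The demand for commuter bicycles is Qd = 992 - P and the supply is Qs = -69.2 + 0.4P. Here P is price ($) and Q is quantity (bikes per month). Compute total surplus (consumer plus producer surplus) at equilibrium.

Total surplus = 95823

At equilibrium Qd = Qs, so 992 - P = -69.2 + 0.4P; collecting terms, 1061.2 = 1.4P and P* = 758.
From the demand curve, Q* = 992 - 758 = 234.
Demand choke price = 992; supply choke price = 173. CS = ½(992 - 758)(234) = 27378; PS = ½(758 - 173)(234) = 68445. Total surplus = 95823.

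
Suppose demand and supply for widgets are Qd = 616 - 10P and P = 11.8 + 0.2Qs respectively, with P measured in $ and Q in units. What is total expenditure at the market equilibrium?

Rewriting in direct form: Qs = -59 + 5P.
At equilibrium Qd = Qs, so 616 - 10P = -59 + 5P; collecting terms, 675 = 15P and P* = 45.
Then Q* = 616 - 10(45) = 166.
Total expenditure = P* × Q* = 45 × 166 = 7470.

Total expenditure = 7470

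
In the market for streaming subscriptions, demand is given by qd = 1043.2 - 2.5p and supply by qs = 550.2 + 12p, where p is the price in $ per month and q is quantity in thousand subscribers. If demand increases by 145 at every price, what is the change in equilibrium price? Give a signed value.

The market clears where 1043.2 - 2.5p = 550.2 + 12p. Rearranging, 14.5p = 493, hence p* = 34.
Plugging p* into demand: q* = 1043.2 - 2.5(34) = 958.2.
After the shift, demand is qd = 1188.2 - 2.5p.
New equilibrium: 638 = 14.5p, so p = 44 and q = 1078.2.
Δp = 44 - 34 = 10.

Δp = 10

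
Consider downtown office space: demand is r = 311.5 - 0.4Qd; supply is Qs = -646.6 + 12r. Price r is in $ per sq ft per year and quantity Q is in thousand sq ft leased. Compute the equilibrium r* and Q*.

Solving each curve for Q: Qd = 778.75 - 2.5r.
The market clears where 778.75 - 2.5r = -646.6 + 12r. Rearranging, 14.5r = 1425.35, hence r* = 98.3.
Plugging r* into demand: Q* = 778.75 - 2.5(98.3) = 533.

r* = 98.3, Q* = 533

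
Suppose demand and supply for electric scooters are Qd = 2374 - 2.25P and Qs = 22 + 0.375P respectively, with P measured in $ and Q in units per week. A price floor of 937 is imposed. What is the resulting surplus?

Evaluating both curves at the floor price 937 gives Qd = 265.75, Qs = 373.375.
Surplus = Qs - Qd = 373.375 - 265.75 = 107.625.

Surplus = 107.625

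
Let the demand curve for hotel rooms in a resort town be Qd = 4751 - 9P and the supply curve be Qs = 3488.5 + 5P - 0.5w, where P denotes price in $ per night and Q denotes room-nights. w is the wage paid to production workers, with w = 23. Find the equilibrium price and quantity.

With w = 23, supply is Qs = 3477 + 5P.
The market clears where 4751 - 9P = 3477 + 5P. Rearranging, 14P = 1274, hence P* = 91.
Substitute back: Q* = 4751 - 9(91) = 3932.

P* = 91, Q* = 3932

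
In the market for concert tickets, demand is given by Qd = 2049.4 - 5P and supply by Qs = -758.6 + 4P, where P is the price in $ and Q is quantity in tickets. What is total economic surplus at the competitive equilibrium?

Total surplus = 53890.281

Equating demand and supply, 2049.4 - 5P = -758.6 + 4P gives 9P = 2808, so P* = 312.
Substitute back: Q* = 2049.4 - 5(312) = 489.4.
Demand choke price = 409.88; supply choke price = 189.65. CS = ½(409.88 - 312)(489.4) = 23951.236; PS = ½(312 - 189.65)(489.4) = 29939.045. Total surplus = 53890.281.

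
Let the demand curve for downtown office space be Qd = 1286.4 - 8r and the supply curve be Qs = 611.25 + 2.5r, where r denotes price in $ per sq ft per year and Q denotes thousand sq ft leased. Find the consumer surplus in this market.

At equilibrium Qd = Qs, so 1286.4 - 8r = 611.25 + 2.5r; collecting terms, 675.15 = 10.5r and r* = 64.3.
Plugging r* into demand: Q* = 1286.4 - 8(64.3) = 772.
Demand choke price (Qd = 0): r = 1286.4/8 = 160.8. Consumer surplus = ½ × (160.8 - 64.3) × 772 = 37249.

Consumer surplus = 37249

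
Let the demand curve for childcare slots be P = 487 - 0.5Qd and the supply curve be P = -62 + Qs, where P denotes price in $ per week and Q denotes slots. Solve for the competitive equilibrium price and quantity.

Rewriting in direct form: Qd = 974 - 2P and Qs = 62 + P.
The market clears where 974 - 2P = 62 + P. Rearranging, 3P = 912, hence P* = 304.
From the demand curve, Q* = 974 - 2(304) = 366.

P* = 304, Q* = 366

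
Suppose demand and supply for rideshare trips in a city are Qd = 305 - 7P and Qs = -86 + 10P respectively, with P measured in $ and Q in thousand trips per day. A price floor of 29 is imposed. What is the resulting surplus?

Surplus = 102

With P fixed at 29, quantity demanded is 102 and quantity supplied is 204.
Surplus = Qs - Qd = 204 - 102 = 102.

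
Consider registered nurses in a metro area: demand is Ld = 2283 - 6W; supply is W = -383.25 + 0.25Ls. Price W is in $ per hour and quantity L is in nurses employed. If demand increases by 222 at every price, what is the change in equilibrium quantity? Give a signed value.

ΔL = 88.8

Solving each curve for L: Ls = 1533 + 4W.
At equilibrium Ld = Ls, so 2283 - 6W = 1533 + 4W; collecting terms, 750 = 10W and W* = 75.
Substitute back: L* = 2283 - 6(75) = 1833.
After the shift, demand is Ld = 2505 - 6W.
New equilibrium: 972 = 10W, so W = 97.2 and L = 1921.8.
ΔL = 1921.8 - 1833 = 88.8.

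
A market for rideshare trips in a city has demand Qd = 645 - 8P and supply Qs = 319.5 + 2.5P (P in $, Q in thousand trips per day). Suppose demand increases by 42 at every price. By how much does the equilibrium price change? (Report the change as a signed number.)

ΔP = 4

Equating demand and supply, 645 - 8P = 319.5 + 2.5P gives 10.5P = 325.5, so P* = 31.
From the demand curve, Q* = 645 - 8(31) = 397.
After the shift, demand is Qd = 687 - 8P.
New equilibrium: 367.5 = 10.5P, so P = 35 and Q = 407.
ΔP = 35 - 31 = 4.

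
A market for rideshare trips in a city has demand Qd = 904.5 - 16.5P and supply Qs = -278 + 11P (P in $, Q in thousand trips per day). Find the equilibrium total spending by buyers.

Set Qd = Qs: 904.5 - 16.5P = -278 + 11P, so 1182.5 = 27.5P and P* = 43.
Then Q* = 904.5 - 16.5(43) = 195.
Total spending by buyers = P* × Q* = 43 × 195 = 8385.

Total spending by buyers = 8385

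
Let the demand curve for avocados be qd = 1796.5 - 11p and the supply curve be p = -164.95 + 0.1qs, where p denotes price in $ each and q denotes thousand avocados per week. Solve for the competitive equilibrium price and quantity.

Rewriting in direct form: qs = 1649.5 + 10p.
Set qd = qs: 1796.5 - 11p = 1649.5 + 10p, so 147 = 21p and p* = 7.
Then q* = 1796.5 - 11(7) = 1719.5.

p* = 7, q* = 1719.5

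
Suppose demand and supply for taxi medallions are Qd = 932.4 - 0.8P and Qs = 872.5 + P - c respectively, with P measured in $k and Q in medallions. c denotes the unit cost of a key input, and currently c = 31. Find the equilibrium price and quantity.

P* = 50.5, Q* = 892

With c = 31, supply is Qs = 841.5 + P.
Equating demand and supply, 932.4 - 0.8P = 841.5 + P gives 1.8P = 90.9, so P* = 50.5.
From the demand curve, Q* = 932.4 - 0.8(50.5) = 892.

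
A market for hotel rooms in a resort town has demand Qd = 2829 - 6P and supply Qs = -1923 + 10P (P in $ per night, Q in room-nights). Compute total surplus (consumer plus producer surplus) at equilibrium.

Set Qd = Qs: 2829 - 6P = -1923 + 10P, so 4752 = 16P and P* = 297.
Substitute back: Q* = 2829 - 6(297) = 1047.
Demand choke price = 471.5; supply choke price = 192.3. CS = ½(471.5 - 297)(1047) = 91350.75; PS = ½(297 - 192.3)(1047) = 54810.45. Total surplus = 146161.2.

Total surplus = 146161.2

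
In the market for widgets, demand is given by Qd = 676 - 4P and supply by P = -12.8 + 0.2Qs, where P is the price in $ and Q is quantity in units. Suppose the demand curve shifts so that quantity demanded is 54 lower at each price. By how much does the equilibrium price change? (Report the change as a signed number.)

ΔP = -6

Solving each curve for Q: Qs = 64 + 5P.
At equilibrium Qd = Qs, so 676 - 4P = 64 + 5P; collecting terms, 612 = 9P and P* = 68.
Plugging P* into demand: Q* = 676 - 4(68) = 404.
After the shift, demand is Qd = 622 - 4P.
Re-solving, 9P = 558 gives P = 62 and Q = 374.
ΔP = 62 - 68 = -6.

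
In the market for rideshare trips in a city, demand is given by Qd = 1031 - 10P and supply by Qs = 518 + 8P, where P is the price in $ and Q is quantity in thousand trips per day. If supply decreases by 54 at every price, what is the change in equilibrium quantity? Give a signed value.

ΔQ = -30

At equilibrium Qd = Qs, so 1031 - 10P = 518 + 8P; collecting terms, 513 = 18P and P* = 28.5.
Plugging P* into demand: Q* = 1031 - 10(28.5) = 746.
After the shift, supply is Qs = 464 + 8P.
Re-solving, 18P = 567 gives P = 31.5 and Q = 716.
ΔQ = 716 - 746 = -30.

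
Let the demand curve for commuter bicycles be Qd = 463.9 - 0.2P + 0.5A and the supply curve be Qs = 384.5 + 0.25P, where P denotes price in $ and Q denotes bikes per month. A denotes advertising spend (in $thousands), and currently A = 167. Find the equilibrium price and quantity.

With A = 167, demand is Qd = 547.4 - 0.2P.
The market clears where 547.4 - 0.2P = 384.5 + 0.25P. Rearranging, 0.45P = 162.9, hence P* = 362.
From the demand curve, Q* = 547.4 - 0.2(362) = 475.

P* = 362, Q* = 475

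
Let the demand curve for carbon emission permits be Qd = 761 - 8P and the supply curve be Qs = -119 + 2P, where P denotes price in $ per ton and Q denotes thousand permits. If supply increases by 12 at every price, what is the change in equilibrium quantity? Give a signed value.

ΔQ = 9.6

Set Qd = Qs: 761 - 8P = -119 + 2P, so 880 = 10P and P* = 88.
Then Q* = 761 - 8(88) = 57.
After the shift, supply is Qs = -107 + 2P.
New equilibrium: 868 = 10P, so P = 86.8 and Q = 66.6.
ΔQ = 66.6 - 57 = 9.6.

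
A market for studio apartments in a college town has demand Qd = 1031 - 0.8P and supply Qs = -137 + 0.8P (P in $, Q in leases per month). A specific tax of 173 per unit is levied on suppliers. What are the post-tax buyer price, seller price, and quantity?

P_b = 816.5, P_s = 643.5, Q = 377.8

The tax drives a wedge P_b - P_s = 173. Substituting P_s = P_b - 173 into supply: Qs = -275.4 + 0.8P_b.
Set Qd = Qs: 1031 - 0.8P_b = -275.4 + 0.8P_b, so 1306.4 = 1.6P_b and P_b = 816.5.
Then P_s = 816.5 - 173 = 643.5 and Q = 1031 - 0.8(816.5) = 377.8.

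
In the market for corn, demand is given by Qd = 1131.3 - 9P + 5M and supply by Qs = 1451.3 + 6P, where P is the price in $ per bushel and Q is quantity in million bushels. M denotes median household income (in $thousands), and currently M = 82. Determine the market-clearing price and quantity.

P* = 6, Q* = 1487.3

With M = 82, demand is Qd = 1541.3 - 9P.
Equating demand and supply, 1541.3 - 9P = 1451.3 + 6P gives 15P = 90, so P* = 6.
Then Q* = 1541.3 - 9(6) = 1487.3.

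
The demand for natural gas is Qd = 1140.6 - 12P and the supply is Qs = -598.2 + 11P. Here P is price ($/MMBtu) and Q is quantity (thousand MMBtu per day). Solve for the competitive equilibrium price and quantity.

P* = 75.6, Q* = 233.4

At equilibrium Qd = Qs, so 1140.6 - 12P = -598.2 + 11P; collecting terms, 1738.8 = 23P and P* = 75.6.
From the demand curve, Q* = 1140.6 - 12(75.6) = 233.4.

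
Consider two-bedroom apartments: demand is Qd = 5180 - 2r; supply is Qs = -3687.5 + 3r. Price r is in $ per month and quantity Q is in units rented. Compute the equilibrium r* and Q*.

Set Qd = Qs: 5180 - 2r = -3687.5 + 3r, so 8867.5 = 5r and r* = 1773.5.
Then Q* = 5180 - 2(1773.5) = 1633.

r* = 1773.5, Q* = 1633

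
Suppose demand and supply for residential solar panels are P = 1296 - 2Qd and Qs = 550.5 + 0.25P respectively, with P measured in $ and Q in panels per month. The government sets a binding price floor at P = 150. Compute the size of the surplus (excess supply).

Surplus = 15

Rewriting in direct form: Qd = 648 - 0.5P.
With P fixed at 150, quantity demanded is 573 and quantity supplied is 588.
Surplus = Qs - Qd = 588 - 573 = 15.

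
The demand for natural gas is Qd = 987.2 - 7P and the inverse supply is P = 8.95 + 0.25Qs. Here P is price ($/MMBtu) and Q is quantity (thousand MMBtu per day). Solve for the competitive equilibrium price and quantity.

P* = 93, Q* = 336.2

In direct form, Qs = -35.8 + 4P.
Equating demand and supply, 987.2 - 7P = -35.8 + 4P gives 11P = 1023, so P* = 93.
Then Q* = 987.2 - 7(93) = 336.2.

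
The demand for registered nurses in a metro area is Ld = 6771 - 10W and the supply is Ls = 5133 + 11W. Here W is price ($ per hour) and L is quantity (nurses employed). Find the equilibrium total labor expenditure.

Equating demand and supply, 6771 - 10W = 5133 + 11W gives 21W = 1638, so W* = 78.
Then L* = 6771 - 10(78) = 5991.
Total labor expenditure = W* × L* = 78 × 5991 = 467298.

Total labor expenditure = 467298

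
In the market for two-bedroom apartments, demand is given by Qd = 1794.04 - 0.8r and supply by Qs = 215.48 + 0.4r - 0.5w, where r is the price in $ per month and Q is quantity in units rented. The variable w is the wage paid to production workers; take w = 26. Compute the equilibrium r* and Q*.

r* = 1326.3, Q* = 733

With w = 26, supply is Qs = 202.48 + 0.4r.
The market clears where 1794.04 - 0.8r = 202.48 + 0.4r. Rearranging, 1.2r = 1591.56, hence r* = 1326.3.
Substitute back: Q* = 1794.04 - 0.8(1326.3) = 733.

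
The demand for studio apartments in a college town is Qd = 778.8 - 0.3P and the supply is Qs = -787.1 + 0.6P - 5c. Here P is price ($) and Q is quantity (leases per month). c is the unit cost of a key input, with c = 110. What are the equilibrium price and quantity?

With c = 110, supply is Qs = -1337.1 + 0.6P.
The market clears where 778.8 - 0.3P = -1337.1 + 0.6P. Rearranging, 0.9P = 2115.9, hence P* = 2351.
Substitute back: Q* = 778.8 - 0.3(2351) = 73.5.

P* = 2351, Q* = 73.5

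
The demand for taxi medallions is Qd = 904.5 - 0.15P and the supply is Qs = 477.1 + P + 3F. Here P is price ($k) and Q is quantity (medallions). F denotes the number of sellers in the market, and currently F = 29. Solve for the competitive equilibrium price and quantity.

With F = 29, supply is Qs = 564.1 + P.
Equating demand and supply, 904.5 - 0.15P = 564.1 + P gives 1.15P = 340.4, so P* = 296.
Substitute back: Q* = 904.5 - 0.15(296) = 860.1.

P* = 296, Q* = 860.1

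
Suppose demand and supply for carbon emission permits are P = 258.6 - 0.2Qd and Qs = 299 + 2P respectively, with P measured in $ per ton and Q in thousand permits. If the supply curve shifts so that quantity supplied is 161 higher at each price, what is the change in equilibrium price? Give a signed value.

ΔP = -23

In direct form, Qd = 1293 - 5P.
Equating demand and supply, 1293 - 5P = 299 + 2P gives 7P = 994, so P* = 142.
Plugging P* into demand: Q* = 1293 - 5(142) = 583.
After the shift, supply is Qs = 460 + 2P.
Re-solving, 7P = 833 gives P = 119 and Q = 698.
ΔP = 119 - 142 = -23.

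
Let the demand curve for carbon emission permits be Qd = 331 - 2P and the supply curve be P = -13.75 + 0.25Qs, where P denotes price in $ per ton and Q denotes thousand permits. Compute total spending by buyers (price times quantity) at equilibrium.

In direct form, Qs = 55 + 4P.
Equating demand and supply, 331 - 2P = 55 + 4P gives 6P = 276, so P* = 46.
Then Q* = 331 - 2(46) = 239.
Total spending by buyers = P* × Q* = 46 × 239 = 10994.

Total spending by buyers = 10994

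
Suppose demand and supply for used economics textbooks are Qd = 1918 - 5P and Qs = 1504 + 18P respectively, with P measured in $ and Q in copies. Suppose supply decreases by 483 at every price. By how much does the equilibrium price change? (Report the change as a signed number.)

ΔP = 21

At equilibrium Qd = Qs, so 1918 - 5P = 1504 + 18P; collecting terms, 414 = 23P and P* = 18.
Plugging P* into demand: Q* = 1918 - 5(18) = 1828.
After the shift, supply is Qs = 1021 + 18P.
The new intersection has 897 = 23P, i.e. P = 39, Q = 1723.
ΔP = 39 - 18 = 21.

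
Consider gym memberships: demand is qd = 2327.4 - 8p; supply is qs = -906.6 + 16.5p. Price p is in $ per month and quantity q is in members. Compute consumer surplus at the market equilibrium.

Consumer surplus = 101028.6225

The market clears where 2327.4 - 8p = -906.6 + 16.5p. Rearranging, 24.5p = 3234, hence p* = 132.
From the demand curve, q* = 2327.4 - 8(132) = 1271.4.
Demand choke price (qd = 0): p = 2327.4/8 = 290.925. Consumer surplus = ½ × (290.925 - 132) × 1271.4 = 101028.6225.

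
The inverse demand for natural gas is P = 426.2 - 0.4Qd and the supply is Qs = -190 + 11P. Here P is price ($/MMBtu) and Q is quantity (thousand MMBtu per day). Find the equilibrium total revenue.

Rewriting in direct form: Qd = 1065.5 - 2.5P.
Equating demand and supply, 1065.5 - 2.5P = -190 + 11P gives 13.5P = 1255.5, so P* = 93.
Plugging P* into demand: Q* = 1065.5 - 2.5(93) = 833.
Total revenue = P* × Q* = 93 × 833 = 77469.

Total revenue = 77469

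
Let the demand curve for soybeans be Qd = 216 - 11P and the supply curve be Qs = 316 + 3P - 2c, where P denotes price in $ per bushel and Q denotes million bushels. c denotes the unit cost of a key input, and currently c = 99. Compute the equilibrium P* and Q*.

With c = 99, supply is Qs = 118 + 3P.
Equating demand and supply, 216 - 11P = 118 + 3P gives 14P = 98, so P* = 7.
Plugging P* into demand: Q* = 216 - 11(7) = 139.

P* = 7, Q* = 139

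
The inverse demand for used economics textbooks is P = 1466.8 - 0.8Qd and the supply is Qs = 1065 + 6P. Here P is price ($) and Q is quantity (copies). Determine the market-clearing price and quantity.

P* = 106, Q* = 1701

Rewriting in direct form: Qd = 1833.5 - 1.25P.
Equating demand and supply, 1833.5 - 1.25P = 1065 + 6P gives 7.25P = 768.5, so P* = 106.
Then Q* = 1833.5 - 1.25(106) = 1701.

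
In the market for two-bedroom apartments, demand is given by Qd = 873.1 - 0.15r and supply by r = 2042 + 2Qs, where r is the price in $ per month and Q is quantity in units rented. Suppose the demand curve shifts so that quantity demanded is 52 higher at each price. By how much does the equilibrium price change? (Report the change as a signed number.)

Δr = 80

Inverting to quantity form: Qs = -1021 + 0.5r.
At equilibrium Qd = Qs, so 873.1 - 0.15r = -1021 + 0.5r; collecting terms, 1894.1 = 0.65r and r* = 2914.
Then Q* = 873.1 - 0.15(2914) = 436.
After the shift, demand is Qd = 925.1 - 0.15r.
Re-solving, 0.65r = 1946.1 gives r = 2994 and Q = 476.
Δr = 2994 - 2914 = 80.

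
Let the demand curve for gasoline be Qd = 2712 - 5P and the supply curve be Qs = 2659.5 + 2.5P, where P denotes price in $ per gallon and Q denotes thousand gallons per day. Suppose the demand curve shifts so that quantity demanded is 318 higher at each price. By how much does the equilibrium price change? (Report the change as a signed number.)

The market clears where 2712 - 5P = 2659.5 + 2.5P. Rearranging, 7.5P = 52.5, hence P* = 7.
Plugging P* into demand: Q* = 2712 - 5(7) = 2677.
After the shift, demand is Qd = 3030 - 5P.
Re-solving, 7.5P = 370.5 gives P = 49.4 and Q = 2783.
ΔP = 49.4 - 7 = 42.4.

ΔP = 42.4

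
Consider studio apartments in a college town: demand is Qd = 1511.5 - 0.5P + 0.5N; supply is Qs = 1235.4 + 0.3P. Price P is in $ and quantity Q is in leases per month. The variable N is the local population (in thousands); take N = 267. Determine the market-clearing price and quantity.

P* = 512, Q* = 1389

With N = 267, demand is Qd = 1645 - 0.5P.
Equating demand and supply, 1645 - 0.5P = 1235.4 + 0.3P gives 0.8P = 409.6, so P* = 512.
From the demand curve, Q* = 1645 - 0.5(512) = 1389.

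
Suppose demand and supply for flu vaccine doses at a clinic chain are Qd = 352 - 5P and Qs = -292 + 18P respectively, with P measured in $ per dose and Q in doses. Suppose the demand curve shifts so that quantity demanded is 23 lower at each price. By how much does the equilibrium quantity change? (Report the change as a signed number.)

At equilibrium Qd = Qs, so 352 - 5P = -292 + 18P; collecting terms, 644 = 23P and P* = 28.
Plugging P* into demand: Q* = 352 - 5(28) = 212.
After the shift, demand is Qd = 329 - 5P.
New equilibrium: 621 = 23P, so P = 27 and Q = 194.
ΔQ = 194 - 212 = -18.

ΔQ = -18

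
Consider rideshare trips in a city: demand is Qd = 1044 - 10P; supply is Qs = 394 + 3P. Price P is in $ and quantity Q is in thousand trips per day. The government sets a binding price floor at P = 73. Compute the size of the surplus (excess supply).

Evaluating both curves at the floor price 73 gives Qd = 314, Qs = 613.
Surplus = Qs - Qd = 613 - 314 = 299.

Surplus = 299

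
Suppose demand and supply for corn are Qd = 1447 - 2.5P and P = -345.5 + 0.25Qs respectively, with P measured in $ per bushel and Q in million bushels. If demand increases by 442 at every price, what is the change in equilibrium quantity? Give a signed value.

In direct form, Qs = 1382 + 4P.
Equating demand and supply, 1447 - 2.5P = 1382 + 4P gives 6.5P = 65, so P* = 10.
Plugging P* into demand: Q* = 1447 - 2.5(10) = 1422.
After the shift, demand is Qd = 1889 - 2.5P.
New equilibrium: 507 = 6.5P, so P = 78 and Q = 1694.
ΔQ = 1694 - 1422 = 272.

ΔQ = 272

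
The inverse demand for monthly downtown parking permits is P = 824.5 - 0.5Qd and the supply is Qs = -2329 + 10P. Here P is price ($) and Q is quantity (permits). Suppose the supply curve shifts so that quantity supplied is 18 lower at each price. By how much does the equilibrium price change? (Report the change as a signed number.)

Solving each curve for Q: Qd = 1649 - 2P.
Equating demand and supply, 1649 - 2P = -2329 + 10P gives 12P = 3978, so P* = 331.5.
Substitute back: Q* = 1649 - 2(331.5) = 986.
After the shift, supply is Qs = -2347 + 10P.
New equilibrium: 3996 = 12P, so P = 333 and Q = 983.
ΔP = 333 - 331.5 = 1.5.

ΔP = 1.5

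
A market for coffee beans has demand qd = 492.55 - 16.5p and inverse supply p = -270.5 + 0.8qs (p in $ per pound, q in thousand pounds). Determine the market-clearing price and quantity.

p* = 8.7, q* = 349

Rewriting in direct form: qs = 338.125 + 1.25p.
Equating demand and supply, 492.55 - 16.5p = 338.125 + 1.25p gives 17.75p = 154.425, so p* = 8.7.
Substitute back: q* = 492.55 - 16.5(8.7) = 349.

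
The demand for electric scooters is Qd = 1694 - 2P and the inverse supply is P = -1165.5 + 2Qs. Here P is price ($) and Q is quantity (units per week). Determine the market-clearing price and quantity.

P* = 444.5, Q* = 805

Rewriting in direct form: Qs = 582.75 + 0.5P.
The market clears where 1694 - 2P = 582.75 + 0.5P. Rearranging, 2.5P = 1111.25, hence P* = 444.5.
Then Q* = 1694 - 2(444.5) = 805.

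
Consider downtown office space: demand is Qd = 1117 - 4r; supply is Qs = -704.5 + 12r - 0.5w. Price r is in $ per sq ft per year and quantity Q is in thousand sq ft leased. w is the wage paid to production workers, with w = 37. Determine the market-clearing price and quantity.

r* = 115, Q* = 657

With w = 37, supply is Qs = -723 + 12r.
Set Qd = Qs: 1117 - 4r = -723 + 12r, so 1840 = 16r and r* = 115.
Plugging r* into demand: Q* = 1117 - 4(115) = 657.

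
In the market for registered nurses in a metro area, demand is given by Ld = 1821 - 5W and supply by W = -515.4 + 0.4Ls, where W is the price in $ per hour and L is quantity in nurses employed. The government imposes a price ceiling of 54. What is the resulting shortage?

In direct form, Ls = 1288.5 + 2.5W.
With W fixed at 54, quantity demanded is 1551 and quantity supplied is 1423.5.
Shortage = Ld - Ls = 1551 - 1423.5 = 127.5.

Shortage = 127.5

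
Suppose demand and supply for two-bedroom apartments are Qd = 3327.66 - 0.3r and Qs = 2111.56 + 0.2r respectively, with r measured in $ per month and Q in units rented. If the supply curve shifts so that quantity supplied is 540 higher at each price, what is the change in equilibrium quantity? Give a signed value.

At equilibrium Qd = Qs, so 3327.66 - 0.3r = 2111.56 + 0.2r; collecting terms, 1216.1 = 0.5r and r* = 2432.2.
From the demand curve, Q* = 3327.66 - 0.3(2432.2) = 2598.
After the shift, supply is Qs = 2651.56 + 0.2r.
The new intersection has 676.1 = 0.5r, i.e. r = 1352.2, Q = 2922.
ΔQ = 2922 - 2598 = 324.

ΔQ = 324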